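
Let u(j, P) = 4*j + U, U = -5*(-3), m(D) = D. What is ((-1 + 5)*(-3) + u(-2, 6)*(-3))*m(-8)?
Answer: 264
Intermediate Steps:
U = 15
u(j, P) = 15 + 4*j (u(j, P) = 4*j + 15 = 15 + 4*j)
((-1 + 5)*(-3) + u(-2, 6)*(-3))*m(-8) = ((-1 + 5)*(-3) + (15 + 4*(-2))*(-3))*(-8) = (4*(-3) + (15 - 8)*(-3))*(-8) = (-12 + 7*(-3))*(-8) = (-12 - 21)*(-8) = -33*(-8) = 264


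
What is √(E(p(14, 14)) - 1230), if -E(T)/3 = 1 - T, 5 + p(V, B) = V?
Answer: 3*I*√134 ≈ 34.728*I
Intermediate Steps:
p(V, B) = -5 + V
E(T) = -3 + 3*T (E(T) = -3*(1 - T) = -3 + 3*T)
√(E(p(14, 14)) - 1230) = √((-3 + 3*(-5 + 14)) - 1230) = √((-3 + 3*9) - 1230) = √((-3 + 27) - 1230) = √(24 - 1230) = √(-1206) = 3*I*√134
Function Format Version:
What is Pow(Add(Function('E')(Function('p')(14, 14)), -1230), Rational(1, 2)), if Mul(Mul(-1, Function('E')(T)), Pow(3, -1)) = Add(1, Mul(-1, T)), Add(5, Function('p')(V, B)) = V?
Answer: Mul(3, I, Pow(134, Rational(1, 2))) ≈ Mul(34.728, I)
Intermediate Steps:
Function('p')(V, B) = Add(-5, V)
Function('E')(T) = Add(-3, Mul(3, T)) (Function('E')(T) = Mul(-3, Add(1, Mul(-1, T))) = Add(-3, Mul(3, T)))
Pow(Add(Function('E')(Function('p')(14, 14)), -1230), Rational(1, 2)) = Pow(Add(Add(-3, Mul(3, Add(-5, 14))), -1230), Rational(1, 2)) = Pow(Add(Add(-3, Mul(3, 9)), -1230), Rational(1, 2)) = Pow(Add(Add(-3, 27), -1230), Rational(1, 2)) = Pow(Add(24, -1230), Rational(1, 2)) = Pow(-1206, Rational(1, 2)) = Mul(3, I, Pow(134, Rational(1, 2)))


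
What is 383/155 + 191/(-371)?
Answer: 112488/57505 ≈ 1.9561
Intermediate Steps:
383/155 + 191/(-371) = 383*(1/155) + 191*(-1/371) = 383/155 - 191/371 = 112488/57505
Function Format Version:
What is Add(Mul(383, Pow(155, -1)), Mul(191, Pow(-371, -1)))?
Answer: Rational(112488, 57505) ≈ 1.9561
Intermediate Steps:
Add(Mul(383, Pow(155, -1)), Mul(191, Pow(-371, -1))) = Add(Mul(383, Rational(1, 155)), Mul(191, Rational(-1, 371))) = Add(Rational(383, 155), Rational(-191, 371)) = Rational(112488, 57505)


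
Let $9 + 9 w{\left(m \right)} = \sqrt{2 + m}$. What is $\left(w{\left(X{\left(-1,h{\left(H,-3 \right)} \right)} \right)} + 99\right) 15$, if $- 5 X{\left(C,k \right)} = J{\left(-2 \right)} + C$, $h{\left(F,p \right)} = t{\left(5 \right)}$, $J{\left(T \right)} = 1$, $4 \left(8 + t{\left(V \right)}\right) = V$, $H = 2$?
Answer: $1470 + \frac{5 \sqrt{2}}{3} \approx 1472.4$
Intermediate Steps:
$t{\left(V \right)} = -8 + \frac{V}{4}$
$h{\left(F,p \right)} = - \frac{27}{4}$ ($h{\left(F,p \right)} = -8 + \frac{1}{4} \cdot 5 = -8 + \frac{5}{4} = - \frac{27}{4}$)
$X{\left(C,k \right)} = - \frac{1}{5} - \frac{C}{5}$ ($X{\left(C,k \right)} = - \frac{1 + C}{5} = - \frac{1}{5} - \frac{C}{5}$)
$w{\left(m \right)} = -1 + \frac{\sqrt{2 + m}}{9}$
$\left(w{\left(X{\left(-1,h{\left(H,-3 \right)} \right)} \right)} + 99\right) 15 = \left(\left(-1 + \frac{\sqrt{2 - 0}}{9}\right) + 99\right) 15 = \left(\left(-1 + \frac{\sqrt{2 + \left(- \frac{1}{5} + \frac{1}{5}\right)}}{9}\right) + 99\right) 15 = \left(\left(-1 + \frac{\sqrt{2 + 0}}{9}\right) + 99\right) 15 = \left(\left(-1 + \frac{\sqrt{2}}{9}\right) + 99\right) 15 = \left(98 + \frac{\sqrt{2}}{9}\right) 15 = 1470 + \frac{5 \sqrt{2}}{3}$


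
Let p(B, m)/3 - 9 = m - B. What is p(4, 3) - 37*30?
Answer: -1086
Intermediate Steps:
p(B, m) = 27 - 3*B + 3*m (p(B, m) = 27 + 3*(m - B) = 27 + (-3*B + 3*m) = 27 - 3*B + 3*m)
p(4, 3) - 37*30 = (27 - 3*4 + 3*3) - 37*30 = (27 - 12 + 9) - 1110 = 24 - 1110 = -1086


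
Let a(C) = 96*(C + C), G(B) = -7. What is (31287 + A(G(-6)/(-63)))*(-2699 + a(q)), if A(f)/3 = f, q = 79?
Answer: 1170365278/3 ≈ 3.9012e+8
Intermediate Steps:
A(f) = 3*f
a(C) = 192*C (a(C) = 96*(2*C) = 192*C)
(31287 + A(G(-6)/(-63)))*(-2699 + a(q)) = (31287 + 3*(-7/(-63)))*(-2699 + 192*79) = (31287 + 3*(-7*(-1/63)))*(-2699 + 15168) = (31287 + 3*(⅑))*12469 = (31287 + ⅓)*12469 = (93862/3)*12469 = 1170365278/3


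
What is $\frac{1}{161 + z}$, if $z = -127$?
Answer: $\frac{1}{34} \approx 0.029412$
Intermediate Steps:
$\frac{1}{161 + z} = \frac{1}{161 - 127} = \frac{1}{34}$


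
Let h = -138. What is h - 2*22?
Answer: -182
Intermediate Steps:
h - 2*22 = -138 - 2*22 = -138 - 44 = -182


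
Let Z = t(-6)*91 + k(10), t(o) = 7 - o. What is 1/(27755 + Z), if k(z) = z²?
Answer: 1/29038 ≈ 3.4438e-5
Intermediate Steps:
Z = 1283 (Z = (7 - 1*(-6))*91 + 10² = (7 + 6)*91 + 100 = 13*91 + 100 = 1183 + 100 = 1283)
1/(27755 + Z) = 1/(27755 + 1283) = 1/29038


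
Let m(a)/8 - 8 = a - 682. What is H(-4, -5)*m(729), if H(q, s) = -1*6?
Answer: -2640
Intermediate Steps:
m(a) = -5392 + 8*a (m(a) = 64 + 8*(a - 682) = 64 + 8*(-682 + a) = 64 + (-5456 + 8*a) = -5392 + 8*a)
H(q, s) = -6
H(-4, -5)*m(729) = -6*(-5392 + 8*729) = -6*(-5392 + 5832) = -6*440 = -2640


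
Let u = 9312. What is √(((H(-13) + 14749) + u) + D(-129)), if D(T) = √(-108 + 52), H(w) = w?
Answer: √(24048 + 2*I*√14) ≈ 155.07 + 0.024*I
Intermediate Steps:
D(T) = 2*I*√14 (D(T) = √(-56) = 2*I*√14)
√(((H(-13) + 14749) + u) + D(-129)) = √(((-13 + 14749) + 9312) + 2*I*√14) = √((14736 + 9312) + 2*I*√14) = √(24048 + 2*I*√14)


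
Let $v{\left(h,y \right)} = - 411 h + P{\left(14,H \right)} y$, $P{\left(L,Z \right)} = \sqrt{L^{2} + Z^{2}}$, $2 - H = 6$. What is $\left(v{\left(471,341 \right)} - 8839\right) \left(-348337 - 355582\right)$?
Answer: $142487283980 - 480072758 \sqrt{53} \approx 1.3899 \cdot 10^{11}$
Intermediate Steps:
$H = -4$ ($H = 2 - 6 = -4$)
$v{\left(h,y \right)} = - 411 h + 2 y \sqrt{53}$ ($v{\left(h,y \right)} = - 411 h + \sqrt{14^{2} + \left(-4\right)^{2}} y = - 411 h + \sqrt{196 + 16} y = - 411 h + \sqrt{212} y = - 411 h + 2 \sqrt{53} y = - 411 h + 2 y \sqrt{53}$)
$\left(v{\left(471,341 \right)} - 8839\right) \left(-348337 - 355582\right) = \left(\left(\left(-411\right) 471 + 2 \cdot 341 \sqrt{53}\right) - 8839\right) \left(-348337 - 355582\right) = \left(\left(-193581 + 682 \sqrt{53}\right) - 8839\right) \left(-703919\right) = \left(-202420 + 682 \sqrt{53}\right) \left(-703919\right) = 142487283980 - 480072758 \sqrt{53}$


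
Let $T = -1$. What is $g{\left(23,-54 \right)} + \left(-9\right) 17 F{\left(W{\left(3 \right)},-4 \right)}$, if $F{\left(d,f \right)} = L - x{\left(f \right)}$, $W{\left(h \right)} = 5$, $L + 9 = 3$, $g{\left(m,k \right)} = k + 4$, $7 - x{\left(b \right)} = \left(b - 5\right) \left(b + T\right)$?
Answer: $-4946$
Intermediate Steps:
$x{\left(b \right)} = 7 - \left(-1 + b\right) \left(-5 + b\right)$ ($x{\left(b \right)} = 7 - \left(b - 5\right) \left(b - 1\right) = 7 - \left(-5 + b\right) \left(-1 + b\right) = 7 - \left(-1 + b\right) \left(-5 + b\right)$)
$g{\left(m,k \right)} = 4 + k$
$L = -6$ ($L = -9 + 3 = -6$)
$F{\left(d,f \right)} = -8 + f^{2} - 6 f$ ($F{\left(d,f \right)} = -6 - \left(2 - f^{2} + 6 f\right) = -8 + f^{2} - 6 f$)
$g{\left(23,-54 \right)} + \left(-9\right) 17 F{\left(W{\left(3 \right)},-4 \right)} = \left(4 - 54\right) + \left(-9\right) 17 \left(-8 + \left(-4\right)^{2} - -24\right) = -50 - 153 \left(-8 + 16 + 24\right) = -50 - 4896 = -4946$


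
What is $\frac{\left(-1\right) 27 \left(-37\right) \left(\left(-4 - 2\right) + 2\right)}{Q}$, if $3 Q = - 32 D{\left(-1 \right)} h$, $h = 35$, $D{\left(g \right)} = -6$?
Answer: $- \frac{999}{560} \approx -1.7839$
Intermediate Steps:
$Q = 2240$ ($Q = \frac{\left(-32\right) \left(-6\right) 35}{3} = \frac{192 \cdot 35}{3} = \frac{1}{3} \cdot 6720 = 2240$)
$\frac{\left(-1\right) 27 \left(-37\right) \left(\left(-4 - 2\right) + 2\right)}{Q} = \frac{\left(-1\right) 27 \left(-37\right) \left(\left(-4 - 2\right) + 2\right)}{2240} = \left(-27\right) \left(-37\right) \left(-6 + 2\right) \frac{1}{2240} = 999 \left(-4\right) \frac{1}{2240} = \left(-3996\right) \frac{1}{2240} = - \frac{999}{560}$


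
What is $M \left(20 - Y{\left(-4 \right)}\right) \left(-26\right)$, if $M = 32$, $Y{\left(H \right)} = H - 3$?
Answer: $-22464$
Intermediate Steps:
$Y{\left(H \right)} = -3 + H$
$M \left(20 - Y{\left(-4 \right)}\right) \left(-26\right) = 32 \left(20 - \left(-3 - 4\right)\right) \left(-26\right) = 32 \left(20 - -7\right) \left(-26\right) = 32 \left(20 + 7\right) \left(-26\right) = 32 \cdot 27 \left(-26\right) = 864 \left(-26\right) = -22464$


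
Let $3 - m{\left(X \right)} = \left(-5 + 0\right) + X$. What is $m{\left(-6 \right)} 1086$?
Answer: $15204$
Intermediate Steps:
$m{\left(X \right)} = 8 - X$ ($m{\left(X \right)} = 3 - \left(\left(-5 + 0\right) + X\right) = 3 - \left(-5 + X\right) = 8 - X$)
$m{\left(-6 \right)} 1086 = \left(8 - -6\right) 1086 = \left(8 + 6\right) 1086 = 14 \cdot 1086 = 15204$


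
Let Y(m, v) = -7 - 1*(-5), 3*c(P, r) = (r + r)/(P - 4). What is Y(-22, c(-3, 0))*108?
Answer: -216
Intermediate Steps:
c(P, r) = 2*r/(3*(-4 + P)) (c(P, r) = ((r + r)/(P - 4))/3 = ((2*r)/(-4 + P))/3 = (2*r/(-4 + P))/3 = 2*r/(3*(-4 + P)))
Y(m, v) = -2 (Y(m, v) = -7 + 5 = -2)
Y(-22, c(-3, 0))*108 = -2*108 = -216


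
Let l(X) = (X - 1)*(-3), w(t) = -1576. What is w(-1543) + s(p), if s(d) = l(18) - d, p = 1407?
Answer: -3034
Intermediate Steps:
l(X) = 3 - 3*X (l(X) = (-1 + X)*(-3) = 3 - 3*X)
s(d) = -51 - d (s(d) = (3 - 3*18) - d = (3 - 54) - d = -51 - d)
w(-1543) + s(p) = -1576 + (-51 - 1*1407) = -1576 + (-51 - 1407) = -1576 - 1458 = -3034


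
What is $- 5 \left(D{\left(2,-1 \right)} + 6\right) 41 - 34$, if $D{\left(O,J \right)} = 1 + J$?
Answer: $-1264$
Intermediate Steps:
$- 5 \left(D{\left(2,-1 \right)} + 6\right) 41 - 34 = - 5 \left(\left(1 - 1\right) + 6\right) 41 - 34 = - 5 \left(0 + 6\right) 41 - 34 = \left(-5\right) 6 \cdot 41 - 34 = \left(-30\right) 41 - 34 = -1230 - 34 = -1264$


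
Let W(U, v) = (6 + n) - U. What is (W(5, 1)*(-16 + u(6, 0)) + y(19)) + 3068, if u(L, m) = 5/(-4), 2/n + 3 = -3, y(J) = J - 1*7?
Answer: 6137/2 ≈ 3068.5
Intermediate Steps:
y(J) = -7 + J (y(J) = J - 7 = -7 + J)
n = -⅓ (n = 2/(-3 - 3) = 2/(-6) = 2*(-⅙) = -⅓ ≈ -0.33333)
u(L, m) = -5/4 (u(L, m) = 5*(-¼) = -5/4)
W(U, v) = 17/3 - U (W(U, v) = (6 - ⅓) - U = 17/3 - U)
(W(5, 1)*(-16 + u(6, 0)) + y(19)) + 3068 = ((17/3 - 1*5)*(-16 - 5/4) + (-7 + 19)) + 3068 = ((17/3 - 5)*(-69/4) + 12) + 3068 = ((⅔)*(-69/4) + 12) + 3068 = (-23/2 + 12) + 3068 = ½ + 3068 = 6137/2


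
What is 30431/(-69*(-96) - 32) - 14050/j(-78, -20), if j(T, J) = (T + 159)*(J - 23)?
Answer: 198608773/22959936 ≈ 8.6502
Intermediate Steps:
j(T, J) = (-23 + J)*(159 + T) (j(T, J) = (159 + T)*(-23 + J) = (-23 + J)*(159 + T))
30431/(-69*(-96) - 32) - 14050/j(-78, -20) = 30431/(-69*(-96) - 32) - 14050/(-3657 - 23*(-78) + 159*(-20) - 20*(-78)) = 30431/(6624 - 32) - 14050/(-3657 + 1794 - 3180 + 1560) = 30431/6592 - 14050/(-3483) = 30431*(1/6592) - 14050*(-1/3483) = 30431/6592 + 14050/3483 = 198608773/22959936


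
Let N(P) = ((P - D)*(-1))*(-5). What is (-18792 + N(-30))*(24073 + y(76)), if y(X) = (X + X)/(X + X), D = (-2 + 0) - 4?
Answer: -455287488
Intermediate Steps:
D = -6 (D = -2 - 4 = -6)
y(X) = 1 (y(X) = (2*X)/((2*X)) = (2*X)*(1/(2*X)) = 1)
N(P) = 30 + 5*P (N(P) = ((P - 1*(-6))*(-1))*(-5) = ((P + 6)*(-1))*(-5) = ((6 + P)*(-1))*(-5) = (-6 - P)*(-5) = 30 + 5*P)
(-18792 + N(-30))*(24073 + y(76)) = (-18792 + (30 + 5*(-30)))*(24073 + 1) = (-18792 + (30 - 150))*24074 = (-18792 - 120)*24074 = -18912*24074 = -455287488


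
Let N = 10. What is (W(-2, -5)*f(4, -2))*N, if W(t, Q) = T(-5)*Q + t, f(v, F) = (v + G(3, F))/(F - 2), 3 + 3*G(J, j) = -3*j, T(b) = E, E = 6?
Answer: 400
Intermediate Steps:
T(b) = 6
G(J, j) = -1 - j (G(J, j) = -1 + (-3*j)/3 = -1 - j)
f(v, F) = (-1 + v - F)/(-2 + F) (f(v, F) = (v + (-1 - F))/(F - 2) = (-1 + v - F)/(-2 + F))
W(t, Q) = t + 6*Q (W(t, Q) = 6*Q + t = t + 6*Q)
(W(-2, -5)*f(4, -2))*N = ((-2 + 6*(-5))*((-1 + 4 - 1*(-2))/(-2 - 2)))*10 = ((-2 - 30)*((-1 + 4 + 2)/(-4)))*10 = -(-8)*5*10 = -32*(-5/4)*10 = 40*10 = 400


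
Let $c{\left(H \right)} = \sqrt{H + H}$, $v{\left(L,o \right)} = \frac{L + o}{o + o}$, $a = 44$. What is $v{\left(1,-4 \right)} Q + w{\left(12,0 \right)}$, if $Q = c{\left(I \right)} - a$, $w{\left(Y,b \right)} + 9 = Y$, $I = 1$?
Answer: $- \frac{27}{2} + \frac{3 \sqrt{2}}{8} \approx -12.97$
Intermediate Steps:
$v{\left(L,o \right)} = \frac{L + o}{2 o}$
$w{\left(Y,b \right)} = -9 + Y$
$c{\left(H \right)} = \sqrt{2} \sqrt{H}$ ($c{\left(H \right)} = \sqrt{2 H} = \sqrt{2} \sqrt{H}$)
$Q = -44 + \sqrt{2}$ ($Q = \sqrt{2} \sqrt{1} - 44 = \sqrt{2} \cdot 1 - 44 = \sqrt{2} - 44 = -44 + \sqrt{2} \approx -42.586$)
$v{\left(1,-4 \right)} Q + w{\left(12,0 \right)} = \frac{1 - 4}{2 \left(-4\right)} \left(-44 + \sqrt{2}\right) + \left(-9 + 12\right) = \frac{1}{2} \left(- \frac{1}{4}\right) \left(-3\right) \left(-44 + \sqrt{2}\right) + 3 = \frac{3 \left(-44 + \sqrt{2}\right)}{8} + 3 = \left(- \frac{33}{2} + \frac{3 \sqrt{2}}{8}\right) + 3 = - \frac{27}{2} + \frac{3 \sqrt{2}}{8}$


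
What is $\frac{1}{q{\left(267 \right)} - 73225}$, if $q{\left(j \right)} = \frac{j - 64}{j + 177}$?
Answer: $- \frac{444}{32511697} \approx -1.3657 \cdot 10^{-5}$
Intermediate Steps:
$q{\left(j \right)} = \frac{-64 + j}{177 + j}$
$\frac{1}{q{\left(267 \right)} - 73225} = \frac{1}{\frac{-64 + 267}{177 + 267} - 73225} = \frac{1}{\frac{1}{444} \cdot 203 - 73225} = \frac{1}{\frac{203}{444} - 73225} = \frac{1}{- \frac{32511697}{444}} = - \frac{444}{32511697}$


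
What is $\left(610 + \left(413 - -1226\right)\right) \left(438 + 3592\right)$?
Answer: $9063470$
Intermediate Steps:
$\left(610 + \left(413 - -1226\right)\right) \left(438 + 3592\right) = \left(610 + \left(413 + 1226\right)\right) 4030 = \left(610 + 1639\right) 4030 = 2249 \cdot 4030 = 9063470$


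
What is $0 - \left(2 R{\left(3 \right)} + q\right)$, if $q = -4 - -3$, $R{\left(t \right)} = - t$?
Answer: $7$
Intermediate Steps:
$q = -1$ ($q = -4 + 3 = -1$)
$0 - \left(2 R{\left(3 \right)} + q\right) = 0 - \left(2 \left(\left(-1\right) 3\right) - 1\right) = 0 - \left(2 \left(-3\right) - 1\right) = 0 - \left(-6 - 1\right) = 0 - -7 = 0 + 7 = 7$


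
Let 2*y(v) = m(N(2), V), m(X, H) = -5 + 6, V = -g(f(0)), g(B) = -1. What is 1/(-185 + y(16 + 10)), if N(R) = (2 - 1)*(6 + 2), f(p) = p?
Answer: -2/369 ≈ -0.0054201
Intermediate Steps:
N(R) = 8 (N(R) = 1*8 = 8)
V = 1 (V = -1*(-1) = 1)
m(X, H) = 1
y(v) = ½ (y(v) = (½)*1 = ½)
1/(-185 + y(16 + 10)) = 1/(-185 + ½) = 1/(-369/2) = -2/369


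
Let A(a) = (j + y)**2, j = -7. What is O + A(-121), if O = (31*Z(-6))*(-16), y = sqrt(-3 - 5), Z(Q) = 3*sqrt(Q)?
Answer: 41 - 1488*I*sqrt(6) - 28*I*sqrt(2) ≈ 41.0 - 3684.4*I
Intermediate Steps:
y = 2*I*sqrt(2) (y = sqrt(-8) = 2*I*sqrt(2) ≈ 2.8284*I)
O = -1488*I*sqrt(6) (O = (31*(3*sqrt(-6)))*(-16) = (31*(3*(I*sqrt(6))))*(-16) = (31*(3*I*sqrt(6)))*(-16) = (93*I*sqrt(6))*(-16) = -1488*I*sqrt(6) ≈ -3644.8*I)
A(a) = (-7 + 2*I*sqrt(2))**2
O + A(-121) = -1488*I*sqrt(6) + (41 - 28*I*sqrt(2)) = 41 - 1488*I*sqrt(6) - 28*I*sqrt(2)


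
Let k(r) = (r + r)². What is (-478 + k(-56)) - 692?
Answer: 11374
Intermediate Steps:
k(r) = 4*r² (k(r) = (2*r)² = 4*r²)
(-478 + k(-56)) - 692 = (-478 + 4*(-56)²) - 692 = (-478 + 4*3136) - 692 = (-478 + 12544) - 692 = 12066 - 692 = 11374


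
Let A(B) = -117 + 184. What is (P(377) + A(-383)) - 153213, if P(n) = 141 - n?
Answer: -153382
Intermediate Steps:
A(B) = 67
(P(377) + A(-383)) - 153213 = ((141 - 1*377) + 67) - 153213 = ((141 - 377) + 67) - 153213 = (-236 + 67) - 153213 = -169 - 153213 = -153382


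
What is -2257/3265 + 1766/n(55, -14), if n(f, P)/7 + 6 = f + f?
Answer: 2061447/1188460 ≈ 1.7346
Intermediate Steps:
n(f, P) = -42 + 14*f (n(f, P) = -42 + 7*(f + f) = -42 + 7*(2*f) = -42 + 14*f)
-2257/3265 + 1766/n(55, -14) = -2257/3265 + 1766/(-42 + 14*55) = -2257*1/3265 + 1766/(-42 + 770) = -2257/3265 + 1766/728 = -2257/3265 + 1766*(1/728) = -2257/3265 + 883/364 = 2061447/1188460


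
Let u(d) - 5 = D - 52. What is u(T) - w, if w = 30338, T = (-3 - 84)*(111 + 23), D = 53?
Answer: -30332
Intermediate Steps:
T = -11658 (T = -87*134 = -11658)
u(d) = 6 (u(d) = 5 + (53 - 52) = 5 + 1 = 6)
u(T) - w = 6 - 1*30338 = 6 - 30338 = -30332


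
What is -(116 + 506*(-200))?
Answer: 101084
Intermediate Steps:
-(116 + 506*(-200)) = -(116 - 101200) = -1*(-101084) = 101084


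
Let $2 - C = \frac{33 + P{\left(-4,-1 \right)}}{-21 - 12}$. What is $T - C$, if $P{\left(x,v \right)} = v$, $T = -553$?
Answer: $- \frac{18347}{33} \approx -555.97$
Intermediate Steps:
$C = \frac{98}{33}$ ($C = 2 - \frac{33 - 1}{-21 - 12} = 2 - \frac{1}{-33} \cdot 32 = 2 - \left(- \frac{1}{33}\right) 32 = 2 - - \frac{32}{33} = 2 + \frac{32}{33} = \frac{98}{33} \approx 2.9697$)
$T - C = -553 - \frac{98}{33} = - \frac{18347}{33}$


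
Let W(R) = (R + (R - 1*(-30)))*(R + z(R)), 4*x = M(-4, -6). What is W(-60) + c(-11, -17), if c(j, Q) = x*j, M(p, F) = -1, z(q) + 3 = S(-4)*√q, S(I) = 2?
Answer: 22691/4 - 360*I*√15 ≈ 5672.8 - 1394.3*I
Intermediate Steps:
z(q) = -3 + 2*√q
x = -¼ (x = (¼)*(-1) = -¼ ≈ -0.25000)
c(j, Q) = -j/4
W(R) = (30 + 2*R)*(-3 + R + 2*√R) (W(R) = (R + (R - 1*(-30)))*(R + (-3 + 2*√R)) = (R + (R + 30))*(-3 + R + 2*√R) = (R + (30 + R))*(-3 + R + 2*√R) = (30 + 2*R)*(-3 + R + 2*√R))
W(-60) + c(-11, -17) = (-90 + 2*(-60)² + 4*(-60)^(3/2) + 24*(-60) + 60*√(-60)) - ¼*(-11) = (-90 + 2*3600 + 4*(-120*I*√15) - 1440 + 60*(2*I*√15)) + 11/4 = (-90 + 7200 - 480*I*√15 - 1440 + 120*I*√15) + 11/4 = (5670 - 360*I*√15) + 11/4 = 22691/4 - 360*I*√15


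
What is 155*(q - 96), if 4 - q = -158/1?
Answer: 10230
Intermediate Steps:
q = 162 (q = 4 - (-158)/1 = 4 - (-158) = 4 - 1*(-158) = 4 + 158 = 162)
155*(q - 96) = 155*(162 - 96) = 155*66 = 10230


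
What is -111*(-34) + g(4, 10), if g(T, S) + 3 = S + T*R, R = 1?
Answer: 3785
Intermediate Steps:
g(T, S) = -3 + S + T (g(T, S) = -3 + (S + T*1) = -3 + (S + T) = -3 + S + T)
-111*(-34) + g(4, 10) = -111*(-34) + (-3 + 10 + 4) = 3774 + 11 = 3785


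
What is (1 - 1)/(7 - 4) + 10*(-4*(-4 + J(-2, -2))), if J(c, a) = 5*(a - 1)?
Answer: 760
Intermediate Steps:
J(c, a) = -5 + 5*a (J(c, a) = 5*(-1 + a) = -5 + 5*a)
(1 - 1)/(7 - 4) + 10*(-4*(-4 + J(-2, -2))) = (1 - 1)/(7 - 4) + 10*(-4*(-4 + (-5 + 5*(-2)))) = 0/3 + 10*(-4*(-4 + (-5 - 10))) = 0*(1/3) + 10*(-4*(-4 - 15)) = 0 + 10*(-4*(-19)) = 0 + 10*76 = 0 + 760 = 760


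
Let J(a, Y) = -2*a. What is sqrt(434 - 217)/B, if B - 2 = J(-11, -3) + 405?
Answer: sqrt(217)/429 ≈ 0.034338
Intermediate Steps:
B = 429 (B = 2 + (-2*(-11) + 405) = 2 + (22 + 405) = 2 + 427 = 429)
sqrt(434 - 217)/B = sqrt(434 - 217)/429 = sqrt(217)*(1/429) = sqrt(217)/429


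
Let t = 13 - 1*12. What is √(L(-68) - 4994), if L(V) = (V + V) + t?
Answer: I*√5129 ≈ 71.617*I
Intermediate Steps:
t = 1 (t = 13 - 12 = 1)
L(V) = 1 + 2*V (L(V) = (V + V) + 1 = 2*V + 1 = 1 + 2*V)
√(L(-68) - 4994) = √((1 + 2*(-68)) - 4994) = √((1 - 136) - 4994) = √(-135 - 4994) = √(-5129) = I*√5129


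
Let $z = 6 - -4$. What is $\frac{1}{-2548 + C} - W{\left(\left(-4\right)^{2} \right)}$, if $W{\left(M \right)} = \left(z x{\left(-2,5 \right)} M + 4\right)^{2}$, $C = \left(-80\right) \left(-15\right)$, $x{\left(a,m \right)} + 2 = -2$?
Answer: $- \frac{545260609}{1348} \approx -4.045 \cdot 10^{5}$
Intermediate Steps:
$x{\left(a,m \right)} = -4$ ($x{\left(a,m \right)} = -2 - 2 = -4$)
$C = 1200$
$z = 10$ ($z = 6 + 4 = 10$)
$W{\left(M \right)} = \left(4 - 40 M\right)^{2}$ ($W{\left(M \right)} = \left(10 \left(-4\right) M + 4\right)^{2} = \left(- 40 M + 4\right)^{2} = \left(4 - 40 M\right)^{2}$)
$\frac{1}{-2548 + C} - W{\left(\left(-4\right)^{2} \right)} = \frac{1}{-2548 + 1200} - 16 \left(1 - 10 \left(-4\right)^{2}\right)^{2} = \frac{1}{-1348} - 16 \left(1 - 160\right)^{2} = - \frac{1}{1348} - 16 \left(1 - 160\right)^{2} = - \frac{1}{1348} - 16 \left(-159\right)^{2} = - \frac{1}{1348} - 16 \cdot 25281 = - \frac{1}{1348} - 404496 = - \frac{545260609}{1348}$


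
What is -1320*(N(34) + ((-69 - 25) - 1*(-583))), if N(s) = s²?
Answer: -2171400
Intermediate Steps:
-1320*(N(34) + ((-69 - 25) - 1*(-583))) = -1320*(34² + ((-69 - 25) - 1*(-583))) = -1320*(1156 + (-94 + 583)) = -1320*(1156 + 489) = -1320*1645 = -2171400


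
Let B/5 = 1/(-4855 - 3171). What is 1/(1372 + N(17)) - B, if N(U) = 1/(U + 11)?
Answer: 416813/308334842 ≈ 0.0013518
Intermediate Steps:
B = -5/8026 (B = 5/(-4855 - 3171) = 5/(-8026) = 5*(-1/8026) = -5/8026 ≈ -0.00062298)
N(U) = 1/(11 + U)
1/(1372 + N(17)) - B = 1/(1372 + 1/(11 + 17)) - 1*(-5/8026) = 1/(1372 + 1/28) + 5/8026 = 1/(38417/28) + 5/8026 = 28/38417 + 5/8026 = 416813/308334842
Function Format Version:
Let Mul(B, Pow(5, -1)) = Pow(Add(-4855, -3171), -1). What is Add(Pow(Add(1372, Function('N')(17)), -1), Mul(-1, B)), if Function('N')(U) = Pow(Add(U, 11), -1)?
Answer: Rational(416813, 308334842) ≈ 0.0013518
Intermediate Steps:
B = Rational(-5, 8026) (B = Mul(5, Pow(Add(-4855, -3171), -1)) = Mul(5, Pow(-8026, -1)) = Mul(5, Rational(-1, 8026)) = Rational(-5, 8026) ≈ -0.00062298)
Function('N')(U) = Pow(Add(11, U), -1)
Add(Pow(Add(1372, Function('N')(17)), -1), Mul(-1, B)) = Add(Pow(Add(1372, Pow(Add(11, 17), -1)), -1), Mul(-1, Rational(-5, 8026))) = Add(Pow(Add(1372, Pow(28, -1)), -1), Rational(5, 8026)) = Add(Pow(Add(1372, Rational(1, 28)), -1), Rational(5, 8026)) = Add(Pow(Rational(38417, 28), -1), Rational(5, 8026)) = Add(Rational(28, 38417), Rational(5, 8026)) = Rational(416813, 308334842)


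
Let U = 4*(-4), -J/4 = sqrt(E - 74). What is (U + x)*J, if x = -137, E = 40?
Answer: 612*I*sqrt(34) ≈ 3568.5*I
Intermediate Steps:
J = -4*I*sqrt(34) (J = -4*sqrt(40 - 74) = -4*I*sqrt(34) ≈ -23.324*I)
U = -16
(U + x)*J = (-16 - 137)*(-4*I*sqrt(34)) = -(-612)*I*sqrt(34) = 612*I*sqrt(34)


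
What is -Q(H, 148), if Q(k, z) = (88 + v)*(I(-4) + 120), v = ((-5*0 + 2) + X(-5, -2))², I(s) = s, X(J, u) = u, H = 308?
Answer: -10208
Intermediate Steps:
v = 0 (v = ((-5*0 + 2) - 2)² = ((0 + 2) - 2)² = (2 - 2)² = 0² = 0)
Q(k, z) = 10208 (Q(k, z) = (88 + 0)*(-4 + 120) = 88*116 = 10208)
-Q(H, 148) = -1*10208 = -10208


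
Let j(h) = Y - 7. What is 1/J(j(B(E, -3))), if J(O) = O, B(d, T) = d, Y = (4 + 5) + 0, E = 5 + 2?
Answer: ½ ≈ 0.50000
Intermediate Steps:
E = 7
Y = 9 (Y = 9 + 0 = 9)
j(h) = 2 (j(h) = 9 - 7 = 2)
1/J(j(B(E, -3))) = 1/2 = ½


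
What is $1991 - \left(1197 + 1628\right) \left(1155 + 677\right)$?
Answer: $-5173409$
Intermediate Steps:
$1991 - \left(1197 + 1628\right) \left(1155 + 677\right) = 1991 - 2825 \cdot 1832 = 1991 - 5175400 = -5173409$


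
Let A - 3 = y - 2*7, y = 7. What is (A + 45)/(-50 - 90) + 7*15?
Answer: 14659/140 ≈ 104.71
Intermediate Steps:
A = -4 (A = 3 + (7 - 2*7) = 3 + (7 - 14) = 3 - 7 = -4)
(A + 45)/(-50 - 90) + 7*15 = (-4 + 45)/(-50 - 90) + 7*15 = 41/(-140) + 105 = 41*(-1/140) + 105 = -41/140 + 105 = 14659/140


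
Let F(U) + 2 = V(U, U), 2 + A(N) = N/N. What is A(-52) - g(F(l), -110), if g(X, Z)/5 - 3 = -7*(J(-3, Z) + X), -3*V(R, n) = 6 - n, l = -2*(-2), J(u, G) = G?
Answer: -11878/3 ≈ -3959.3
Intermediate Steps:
l = 4
V(R, n) = -2 + n/3 (V(R, n) = -(6 - n)/3 = -2 + n/3)
A(N) = -1 (A(N) = -2 + N/N = -2 + 1 = -1)
F(U) = -4 + U/3 (F(U) = -2 + (-2 + U/3) = -4 + U/3)
g(X, Z) = 15 - 35*X - 35*Z (g(X, Z) = 15 + 5*(-7*(Z + X)) = 15 + 5*(-7*(X + Z)) = 15 + 5*(-7*X - 7*Z) = 15 + (-35*X - 35*Z) = 15 - 35*X - 35*Z)
A(-52) - g(F(l), -110) = -1 - (15 - 35*(-4 + (1/3)*4) - 35*(-110)) = -1 - (15 - 35*(-4 + 4/3) + 3850) = -1 - (15 - 35*(-8/3) + 3850) = -1 - (15 + 280/3 + 3850) = -1 - 1*11875/3 = -1 - 11875/3 = -11878/3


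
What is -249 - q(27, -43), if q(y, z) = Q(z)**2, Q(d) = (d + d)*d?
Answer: -13675453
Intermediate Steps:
Q(d) = 2*d**2 (Q(d) = (2*d)*d = 2*d**2)
q(y, z) = 4*z**4 (q(y, z) = (2*z**2)**2 = 4*z**4)
-249 - q(27, -43) = -249 - 4*(-43)**4 = -249 - 4*3418801 = -249 - 1*13675204 = -249 - 13675204 = -13675453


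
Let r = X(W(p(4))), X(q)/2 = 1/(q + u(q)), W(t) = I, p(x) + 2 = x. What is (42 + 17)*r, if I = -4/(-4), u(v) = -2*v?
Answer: -118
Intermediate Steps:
p(x) = -2 + x
I = 1 (I = -4*(-¼) = 1)
W(t) = 1
X(q) = -2/q (X(q) = 2/(q - 2*q) = 2/((-q)) = 2*(-1/q) = -2/q)
r = -2 (r = -2/1 = -2*1 = -2)
(42 + 17)*r = (42 + 17)*(-2) = 59*(-2) = -118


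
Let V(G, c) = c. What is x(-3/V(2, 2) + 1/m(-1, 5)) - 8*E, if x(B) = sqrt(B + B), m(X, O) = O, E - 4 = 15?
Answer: -152 + I*sqrt(65)/5 ≈ -152.0 + 1.6125*I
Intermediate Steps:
E = 19 (E = 4 + 15 = 19)
x(B) = sqrt(2)*sqrt(B) (x(B) = sqrt(2*B) = sqrt(2)*sqrt(B))
x(-3/V(2, 2) + 1/m(-1, 5)) - 8*E = sqrt(2)*sqrt(-3/2 + 1/5) - 8*19 = sqrt(2)*sqrt(-3*1/2 + 1*(1/5)) - 152 = sqrt(2)*sqrt(-3/2 + 1/5) - 152 = sqrt(2)*sqrt(-13/10) - 152 = sqrt(2)*(I*sqrt(130)/10) - 152 = I*sqrt(65)/5 - 152 = -152 + I*sqrt(65)/5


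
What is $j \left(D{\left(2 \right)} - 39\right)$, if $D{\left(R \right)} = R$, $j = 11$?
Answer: $-407$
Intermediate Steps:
$j \left(D{\left(2 \right)} - 39\right) = 11 \left(2 - 39\right) = 11 \left(-37\right) = -407$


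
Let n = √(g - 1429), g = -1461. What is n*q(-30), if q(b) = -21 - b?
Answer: 153*I*√10 ≈ 483.83*I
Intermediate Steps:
n = 17*I*√10 (n = √(-1461 - 1429) = √(-2890) = 17*I*√10 ≈ 53.759*I)
n*q(-30) = (17*I*√10)*(-21 - 1*(-30)) = (17*I*√10)*(-21 + 30) = (17*I*√10)*9 = 153*I*√10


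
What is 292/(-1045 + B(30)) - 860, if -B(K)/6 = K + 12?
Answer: -1115712/1297 ≈ -860.22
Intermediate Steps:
B(K) = -72 - 6*K (B(K) = -6*(K + 12) = -6*(12 + K) = -72 - 6*K)
292/(-1045 + B(30)) - 860 = 292/(-1045 + (-72 - 6*30)) - 860 = 292/(-1045 + (-72 - 180)) - 860 = 292/(-1045 - 252) - 860 = 292/(-1297) - 860 = -1/1297*292 - 860 = -292/1297 - 860 = -1115712/1297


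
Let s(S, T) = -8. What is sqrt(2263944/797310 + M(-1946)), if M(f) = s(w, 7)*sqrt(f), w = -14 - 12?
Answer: 2*sqrt(1392797215 - 3924094050*I*sqrt(1946))/44295 ≈ 13.337 - 13.23*I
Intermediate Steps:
w = -26
M(f) = -8*sqrt(f)
sqrt(2263944/797310 + M(-1946)) = sqrt(2263944/797310 - 8*I*sqrt(1946)) = sqrt(2263944*(1/797310) - 8*I*sqrt(1946)) = sqrt(377324/132885 - 8*I*sqrt(1946))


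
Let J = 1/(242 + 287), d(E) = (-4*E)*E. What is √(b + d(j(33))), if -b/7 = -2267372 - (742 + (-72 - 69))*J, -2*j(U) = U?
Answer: √8395506642/23 ≈ 3983.8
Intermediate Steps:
j(U) = -U/2
d(E) = -4*E²
J = 1/529 ≈ 0.0018904
b = 8396082723/529 (b = -7*(-2267372 - (742 + (-72 - 69))/529) = -7*(-2267372 - (742 - 141)/529) = -7*(-2267372 - 601/529) = -7*(-1199440389/529) = 8396082723/529 ≈ 1.5872e+7)
√(b + d(j(33))) = √(8396082723/529 - 4*(-½*33)²) = √(8396082723/529 - 4*(-33/2)²) = √(8396082723/529 - 4*1089/4) = √(8396082723/529 - 1089) = √(8395506642/529) = √8395506642/23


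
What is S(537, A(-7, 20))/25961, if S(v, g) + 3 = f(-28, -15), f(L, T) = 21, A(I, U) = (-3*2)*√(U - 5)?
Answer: 18/25961 ≈ 0.00069335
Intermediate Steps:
A(I, U) = -6*√(-5 + U)
S(v, g) = 18 (S(v, g) = -3 + 21 = 18)
S(537, A(-7, 20))/25961 = 18/25961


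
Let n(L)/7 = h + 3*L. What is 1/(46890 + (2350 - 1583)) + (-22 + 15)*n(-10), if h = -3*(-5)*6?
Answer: -140111579/47657 ≈ -2940.0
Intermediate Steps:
h = 90 (h = 15*6 = 90)
n(L) = 630 + 21*L (n(L) = 7*(90 + 3*L) = 630 + 21*L)
1/(46890 + (2350 - 1583)) + (-22 + 15)*n(-10) = 1/(46890 + (2350 - 1583)) + (-22 + 15)*(630 + 21*(-10)) = 1/(46890 + 767) - 7*(630 - 210) = 1/47657 - 7*420 = 1/47657 - 2940 = -140111579/47657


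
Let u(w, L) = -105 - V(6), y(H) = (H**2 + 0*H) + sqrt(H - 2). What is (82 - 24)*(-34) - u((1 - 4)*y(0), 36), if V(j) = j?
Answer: -1861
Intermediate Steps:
y(H) = H**2 + sqrt(-2 + H) (y(H) = (H**2 + 0) + sqrt(-2 + H) = H**2 + sqrt(-2 + H))
u(w, L) = -111 (u(w, L) = -105 - 1*6 = -105 - 6 = -111)
(82 - 24)*(-34) - u((1 - 4)*y(0), 36) = (82 - 24)*(-34) - 1*(-111) = 58*(-34) + 111 = -1972 + 111 = -1861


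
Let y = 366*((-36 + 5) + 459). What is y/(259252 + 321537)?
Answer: 156648/580789 ≈ 0.26972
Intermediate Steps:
y = 156648 (y = 366*(-31 + 459) = 366*428 = 156648)
y/(259252 + 321537) = 156648/(259252 + 321537) = 156648/580789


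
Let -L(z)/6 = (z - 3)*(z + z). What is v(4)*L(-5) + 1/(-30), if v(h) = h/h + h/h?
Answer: -28801/30 ≈ -960.03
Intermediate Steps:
L(z) = -12*z*(-3 + z) (L(z) = -6*(z - 3)*(z + z) = -6*(-3 + z)*2*z = -12*z*(-3 + z))
v(h) = 2 (v(h) = 1 + 1 = 2)
v(4)*L(-5) + 1/(-30) = 2*(12*(-5)*(3 - 1*(-5))) + 1/(-30) = 2*(12*(-5)*(3 + 5)) - 1/30 = 2*(12*(-5)*8) - 1/30 = 2*(-480) - 1/30 = -960 - 1/30 = -28801/30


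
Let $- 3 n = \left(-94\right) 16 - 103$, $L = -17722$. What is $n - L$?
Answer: $\frac{54773}{3} \approx 18258.0$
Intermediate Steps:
$n = \frac{1607}{3}$ ($n = - \frac{\left(-94\right) 16 - 103}{3} = - \frac{-1504 - 103}{3} = \left(- \frac{1}{3}\right) \left(-1607\right) = \frac{1607}{3} \approx 535.67$)
$n - L = \frac{1607}{3} - -17722 = \frac{1607}{3} + 17722 = \frac{54773}{3}$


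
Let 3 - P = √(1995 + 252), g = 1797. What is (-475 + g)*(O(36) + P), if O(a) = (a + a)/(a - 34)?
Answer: 51558 - 1322*√2247 ≈ -11108.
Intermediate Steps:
P = 3 - √2247 (P = 3 - √(1995 + 252) = 3 - √2247 ≈ -44.403)
O(a) = 2*a/(-34 + a) (O(a) = (2*a)/(-34 + a) = 2*a/(-34 + a))
(-475 + g)*(O(36) + P) = (-475 + 1797)*(2*36/(-34 + 36) + (3 - √2247)) = 1322*(2*36/2 + (3 - √2247)) = 1322*(2*36*(½) + (3 - √2247)) = 1322*(36 + (3 - √2247)) = 1322*(39 - √2247) = 51558 - 1322*√2247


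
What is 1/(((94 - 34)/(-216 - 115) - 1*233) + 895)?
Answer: 331/219062 ≈ 0.0015110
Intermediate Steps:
1/(((94 - 34)/(-216 - 115) - 1*233) + 895) = 1/((60/(-331) - 233) + 895) = 1/((60*(-1/331) - 233) + 895) = 1/((-60/331 - 233) + 895) = 1/(-77183/331 + 895) = 1/(219062/331) = 331/219062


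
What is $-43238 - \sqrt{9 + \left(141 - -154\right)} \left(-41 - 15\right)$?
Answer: $-43238 + 224 \sqrt{19} \approx -42262.0$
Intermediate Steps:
$-43238 - \sqrt{9 + \left(141 - -154\right)} \left(-41 - 15\right) = -43238 - \sqrt{9 + \left(141 + 154\right)} \left(-56\right) = -43238 - \sqrt{9 + 295} \left(-56\right) = -43238 - \sqrt{304} \left(-56\right) = -43238 - 4 \sqrt{19} \left(-56\right) = -43238 - - 224 \sqrt{19} = -43238 + 224 \sqrt{19}$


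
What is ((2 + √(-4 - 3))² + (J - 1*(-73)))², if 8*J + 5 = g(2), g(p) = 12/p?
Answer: 307553/64 + 561*I*√7 ≈ 4805.5 + 1484.3*I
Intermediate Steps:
J = ⅛ (J = -5/8 + (12/2)/8 = -5/8 + (12*(½))/8 = -5/8 + (⅛)*6 = -5/8 + ¾ = ⅛ ≈ 0.12500)
((2 + √(-4 - 3))² + (J - 1*(-73)))² = ((2 + √(-4 - 3))² + (⅛ - 1*(-73)))² = ((2 + √(-7))² + (⅛ + 73))² = ((2 + I*√7)² + 585/8)² = (585/8 + (2 + I*√7)²)²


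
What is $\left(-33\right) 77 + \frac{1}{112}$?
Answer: $- \frac{284591}{112} \approx -2541.0$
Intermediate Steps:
$\left(-33\right) 77 + \frac{1}{112} = -2541 + \frac{1}{112} = - \frac{284591}{112}$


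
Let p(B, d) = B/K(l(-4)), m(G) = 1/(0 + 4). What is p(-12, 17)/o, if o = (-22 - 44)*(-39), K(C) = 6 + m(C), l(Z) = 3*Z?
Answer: -8/10725 ≈ -0.00074592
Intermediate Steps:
m(G) = ¼ (m(G) = 1/4 = ¼)
K(C) = 25/4 (K(C) = 6 + ¼ = 25/4)
o = 2574 (o = -66*(-39) = 2574)
p(B, d) = 4*B/25 (p(B, d) = B/(25/4) = B*(4/25) = 4*B/25)
p(-12, 17)/o = ((4/25)*(-12))/2574 = -48/25*1/2574 = -8/10725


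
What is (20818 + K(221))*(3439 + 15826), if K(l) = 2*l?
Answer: 409573900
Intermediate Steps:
(20818 + K(221))*(3439 + 15826) = (20818 + 2*221)*(3439 + 15826) = (20818 + 442)*19265 = 21260*19265 = 409573900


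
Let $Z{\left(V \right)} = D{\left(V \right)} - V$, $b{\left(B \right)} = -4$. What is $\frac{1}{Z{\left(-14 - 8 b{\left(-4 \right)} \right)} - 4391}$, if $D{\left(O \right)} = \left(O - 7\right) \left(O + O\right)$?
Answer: $- \frac{1}{4013} \approx -0.00024919$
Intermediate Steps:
$D{\left(O \right)} = 2 O \left(-7 + O\right)$ ($D{\left(O \right)} = \left(-7 + O\right) 2 O = 2 O \left(-7 + O\right)$)
$Z{\left(V \right)} = - V + 2 V \left(-7 + V\right)$ ($Z{\left(V \right)} = 2 V \left(-7 + V\right) - V = - V + 2 V \left(-7 + V\right)$)
$\frac{1}{Z{\left(-14 - 8 b{\left(-4 \right)} \right)} - 4391} = \frac{1}{\left(-14 - -32\right) \left(-15 + 2 \left(-14 - -32\right)\right) - 4391} = \frac{1}{\left(-14 + 32\right) \left(-15 + 2 \left(-14 + 32\right)\right) - 4391} = \frac{1}{18 \left(-15 + 2 \cdot 18\right) - 4391} = \frac{1}{18 \left(-15 + 36\right) - 4391} = \frac{1}{18 \cdot 21 - 4391} = \frac{1}{378 - 4391} = \frac{1}{-4013} = - \frac{1}{4013}$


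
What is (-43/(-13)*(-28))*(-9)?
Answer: 10836/13 ≈ 833.54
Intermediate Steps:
(-43/(-13)*(-28))*(-9) = (-43*(-1/13)*(-28))*(-9) = ((43/13)*(-28))*(-9) = -1204/13*(-9) = 10836/13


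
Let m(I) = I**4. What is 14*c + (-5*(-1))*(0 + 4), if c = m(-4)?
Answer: 3604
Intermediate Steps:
c = 256 (c = (-4)**4 = 256)
14*c + (-5*(-1))*(0 + 4) = 14*256 + (-5*(-1))*(0 + 4) = 3584 + 5*4 = 3584 + 20 = 3604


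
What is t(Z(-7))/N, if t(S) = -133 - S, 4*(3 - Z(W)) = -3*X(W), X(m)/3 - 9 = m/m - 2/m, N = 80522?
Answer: -557/281827 ≈ -0.0019764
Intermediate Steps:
X(m) = 30 - 6/m (X(m) = 27 + 3*(m/m - 2/m) = 27 + 3*(1 - 2/m) = 27 + (3 - 6/m) = 30 - 6/m)
Z(W) = 51/2 - 9/(2*W) (Z(W) = 3 - (-3)*(30 - 6/W)/4 = 3 - (-90 + 18/W)/4 = 3 + (45/2 - 9/(2*W)) = 51/2 - 9/(2*W))
t(Z(-7))/N = (-133 - 3*(-3 + 17*(-7))/(2*(-7)))/80522 = (-133 - 3*(-1)*(-3 - 119)/(2*7))*(1/80522) = (-133 - 3*(-1)*(-122)/(2*7))*(1/80522) = (-133 - 1*183/7)*(1/80522) = (-133 - 183/7)*(1/80522) = -1114/7*1/80522 = -557/281827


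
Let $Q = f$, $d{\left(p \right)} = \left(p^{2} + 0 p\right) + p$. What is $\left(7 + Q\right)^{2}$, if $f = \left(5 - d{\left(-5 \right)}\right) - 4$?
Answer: $144$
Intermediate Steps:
$d{\left(p \right)} = p + p^{2}$ ($d{\left(p \right)} = \left(p^{2} + 0\right) + p = p^{2} + p = p + p^{2}$)
$f = -19$ ($f = \left(5 - - 5 \left(1 - 5\right)\right) - 4 = \left(5 - \left(-5\right) \left(-4\right)\right) - 4 = \left(5 - 20\right) - 4 = -15 - 4 = -19$)
$Q = -19$
$\left(7 + Q\right)^{2} = \left(7 - 19\right)^{2} = \left(-12\right)^{2} = 144$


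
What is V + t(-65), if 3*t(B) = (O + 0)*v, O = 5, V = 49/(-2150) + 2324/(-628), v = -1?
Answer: -5458279/1012650 ≈ -5.3901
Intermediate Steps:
V = -1256843/337550 (V = 49*(-1/2150) + 2324*(-1/628) = -49/2150 - 581/157 = -1256843/337550 ≈ -3.7234)
t(B) = -5/3 (t(B) = ((5 + 0)*(-1))/3 = (5*(-1))/3 = (1/3)*(-5) = -5/3)
V + t(-65) = -1256843/337550 - 5/3 = -5458279/1012650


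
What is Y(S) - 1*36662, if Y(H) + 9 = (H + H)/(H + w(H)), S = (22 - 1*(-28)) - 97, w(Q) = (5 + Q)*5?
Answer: -9424353/257 ≈ -36671.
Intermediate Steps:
w(Q) = 25 + 5*Q
S = -47 (S = (22 + 28) - 97 = 50 - 97 = -47)
Y(H) = -9 + 2*H/(25 + 6*H) (Y(H) = -9 + (H + H)/(H + (25 + 5*H)) = -9 + (2*H)/(25 + 6*H) = -9 + 2*H/(25 + 6*H))
Y(S) - 1*36662 = (-225 - 52*(-47))/(25 + 6*(-47)) - 1*36662 = (-225 + 2444)/(25 - 282) - 36662 = 2219/(-257) - 36662 = -1/257*2219 - 36662 = -2219/257 - 36662 = -9424353/257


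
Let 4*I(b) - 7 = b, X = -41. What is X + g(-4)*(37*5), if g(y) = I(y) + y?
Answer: -2569/4 ≈ -642.25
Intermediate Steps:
I(b) = 7/4 + b/4
g(y) = 7/4 + 5*y/4 (g(y) = (7/4 + y/4) + y = 7/4 + 5*y/4)
X + g(-4)*(37*5) = -41 + (7/4 + (5/4)*(-4))*(37*5) = -41 + (7/4 - 5)*185 = -41 - 13/4*185 = -41 - 2405/4 = -2569/4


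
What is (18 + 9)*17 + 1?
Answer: 460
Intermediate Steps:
(18 + 9)*17 + 1 = 27*17 + 1 = 459 + 1 = 460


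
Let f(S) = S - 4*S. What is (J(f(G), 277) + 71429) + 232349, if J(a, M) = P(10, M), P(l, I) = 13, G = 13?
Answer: 303791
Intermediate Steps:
f(S) = -3*S
J(a, M) = 13
(J(f(G), 277) + 71429) + 232349 = (13 + 71429) + 232349 = 71442 + 232349 = 303791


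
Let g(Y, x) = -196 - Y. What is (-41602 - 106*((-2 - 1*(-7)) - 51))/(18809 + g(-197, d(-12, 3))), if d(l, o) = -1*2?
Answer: -6121/3135 ≈ -1.9525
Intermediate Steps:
d(l, o) = -2
(-41602 - 106*((-2 - 1*(-7)) - 51))/(18809 + g(-197, d(-12, 3))) = (-41602 - 106*((-2 - 1*(-7)) - 51))/(18809 + (-196 - 1*(-197))) = (-41602 - 106*((-2 + 7) - 51))/(18809 + (-196 + 197)) = (-41602 - 106*(5 - 51))/(18809 + 1) = (-41602 - 106*(-46))/18810 = (-41602 + 4876)*(1/18810) = -36726*1/18810 = -6121/3135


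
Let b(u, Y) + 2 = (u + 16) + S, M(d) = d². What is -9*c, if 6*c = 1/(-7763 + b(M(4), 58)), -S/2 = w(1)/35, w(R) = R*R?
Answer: 35/180438 ≈ 0.00019397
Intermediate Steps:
w(R) = R²
S = -2/35 (S = -2*1²/35 = -2/35 ≈ -0.057143)
b(u, Y) = 488/35 + u (b(u, Y) = -2 + ((u + 16) - 2/35) = -2 + ((16 + u) - 2/35) = -2 + (558/35 + u) = 488/35 + u)
c = -35/1623942 (c = 1/(6*(-7763 + (488/35 + 4²))) = 1/(6*(-7763 + (488/35 + 16))) = 1/(6*(-7763 + 1048/35)) = 1/(6*(-270657/35)) = (⅙)*(-35/270657) = -35/1623942 ≈ -2.1552e-5)
-9*c = -9*(-35/1623942) = 35/180438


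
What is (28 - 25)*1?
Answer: 3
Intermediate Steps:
(28 - 25)*1 = 3*1 = 3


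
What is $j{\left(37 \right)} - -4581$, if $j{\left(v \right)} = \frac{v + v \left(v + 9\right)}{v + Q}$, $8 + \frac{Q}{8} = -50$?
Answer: $\frac{1954348}{427} \approx 4576.9$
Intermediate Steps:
$Q = -464$ ($Q = -64 + 8 \left(-50\right) = -64 - 400 = -464$)
$j{\left(v \right)} = \frac{v + v \left(9 + v\right)}{-464 + v}$ ($j{\left(v \right)} = \frac{v + v \left(v + 9\right)}{v - 464} = \frac{v + v \left(9 + v\right)}{-464 + v}$)
$j{\left(37 \right)} - -4581 = \frac{37 \left(10 + 37\right)}{-464 + 37} - -4581 = 37 \frac{1}{-427} \cdot 47 + 4581 = 37 \left(- \frac{1}{427}\right) 47 + 4581 = - \frac{1739}{427} + 4581 = \frac{1954348}{427}$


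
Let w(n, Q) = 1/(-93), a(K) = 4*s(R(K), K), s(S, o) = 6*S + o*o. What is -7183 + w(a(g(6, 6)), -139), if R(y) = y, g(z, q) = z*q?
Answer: -668020/93 ≈ -7183.0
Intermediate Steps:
g(z, q) = q*z
s(S, o) = o² + 6*S (s(S, o) = 6*S + o² = o² + 6*S)
a(K) = 4*K² + 24*K (a(K) = 4*(K² + 6*K) = 4*K² + 24*K)
w(n, Q) = -1/93
-7183 + w(a(g(6, 6)), -139) = -7183 - 1/93 = -668020/93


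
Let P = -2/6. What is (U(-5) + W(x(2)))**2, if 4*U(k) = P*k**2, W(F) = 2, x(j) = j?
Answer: 1/144 ≈ 0.0069444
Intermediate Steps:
P = -1/3 (P = -2*1/6 = -1/3 ≈ -0.33333)
U(k) = -k**2/12 (U(k) = (-k**2/3)/4 = -k**2/12)
(U(-5) + W(x(2)))**2 = (-1/12*(-5)**2 + 2)**2 = (-1/12*25 + 2)**2 = (-25/12 + 2)**2 = (-1/12)**2 = 1/144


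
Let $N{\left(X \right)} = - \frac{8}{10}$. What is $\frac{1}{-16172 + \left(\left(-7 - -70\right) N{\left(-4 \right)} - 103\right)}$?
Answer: $- \frac{5}{81627} \approx -6.1254 \cdot 10^{-5}$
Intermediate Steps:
$N{\left(X \right)} = - \frac{4}{5}$ ($N{\left(X \right)} = \left(-8\right) \frac{1}{10} = - \frac{4}{5}$)
$\frac{1}{-16172 + \left(\left(-7 - -70\right) N{\left(-4 \right)} - 103\right)} = \frac{1}{-16172 - \left(103 - \left(-7 - -70\right) \left(- \frac{4}{5}\right)\right)} = \frac{1}{-16172 - \left(103 - \left(-7 + 70\right) \left(- \frac{4}{5}\right)\right)} = \frac{1}{-16172 + \left(63 \left(- \frac{4}{5}\right) - 103\right)} = \frac{1}{-16172 - \frac{767}{5}} = \frac{1}{- \frac{81627}{5}} = - \frac{5}{81627}$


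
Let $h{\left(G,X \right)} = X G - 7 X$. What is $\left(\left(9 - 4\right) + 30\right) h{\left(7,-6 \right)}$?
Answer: $0$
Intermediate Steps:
$h{\left(G,X \right)} = - 7 X + G X$ ($h{\left(G,X \right)} = G X - 7 X = - 7 X + G X$)
$\left(\left(9 - 4\right) + 30\right) h{\left(7,-6 \right)} = \left(\left(9 - 4\right) + 30\right) \left(- 6 \left(-7 + 7\right)\right) = \left(5 + 30\right) \left(\left(-6\right) 0\right) = 35 \cdot 0 = 0$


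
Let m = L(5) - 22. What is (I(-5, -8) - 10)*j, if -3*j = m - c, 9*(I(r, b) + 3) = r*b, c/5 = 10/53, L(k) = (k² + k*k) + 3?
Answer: 4543/53 ≈ 85.717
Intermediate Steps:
L(k) = 3 + 2*k² (L(k) = (k² + k²) + 3 = 2*k² + 3 = 3 + 2*k²)
m = 31 (m = (3 + 2*5²) - 22 = (3 + 2*25) - 22 = (3 + 50) - 22 = 53 - 22 = 31)
c = 50/53 (c = 5*(10/53) = 50/53 ≈ 0.94340)
I(r, b) = -3 + b*r/9 (I(r, b) = -3 + (r*b)/9 = -3 + (b*r)/9 = -3 + b*r/9)
j = -531/53 (j = -(31 - 1*50/53)/3 = -(31 - 50/53)/3 = -⅓*1593/53 = -531/53 ≈ -10.019)
(I(-5, -8) - 10)*j = ((-3 + (⅑)*(-8)*(-5)) - 10)*(-531/53) = ((-3 + 40/9) - 10)*(-531/53) = (13/9 - 10)*(-531/53) = -77/9*(-531/53) = 4543/53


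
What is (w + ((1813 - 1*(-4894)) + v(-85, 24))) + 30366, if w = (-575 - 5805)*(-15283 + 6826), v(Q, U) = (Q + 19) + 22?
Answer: 53992689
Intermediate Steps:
v(Q, U) = 41 + Q (v(Q, U) = (19 + Q) + 22 = 41 + Q)
w = 53955660 (w = -6380*(-8457) = 53955660)
(w + ((1813 - 1*(-4894)) + v(-85, 24))) + 30366 = (53955660 + ((1813 - 1*(-4894)) + (41 - 85))) + 30366 = (53955660 + ((1813 + 4894) - 44)) + 30366 = (53955660 + (6707 - 44)) + 30366 = (53955660 + 6663) + 30366 = 53962323 + 30366 = 53992689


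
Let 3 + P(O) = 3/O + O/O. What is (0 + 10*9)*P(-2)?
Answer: -315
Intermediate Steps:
P(O) = -2 + 3/O (P(O) = -3 + (3/O + O/O) = -3 + (3/O + 1) = -3 + (1 + 3/O) = -2 + 3/O)
(0 + 10*9)*P(-2) = (0 + 10*9)*(-2 + 3/(-2)) = (0 + 90)*(-2 + 3*(-½)) = 90*(-2 - 3/2) = 90*(-7/2) = -315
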